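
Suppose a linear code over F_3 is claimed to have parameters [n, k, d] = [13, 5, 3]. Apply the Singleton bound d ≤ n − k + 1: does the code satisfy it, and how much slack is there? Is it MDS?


Singleton RHS = n − k + 1 = 9, slack = 6, bound satisfied, not MDS.

Singleton bound: d ≤ n − k + 1.
Here n = 13, k = 5, so n − k + 1 = 9.
Given d = 3, check d ≤ 9: YES.
Slack = (n − k + 1) − d = 6.
The code is NOT MDS (slack = 6 > 0).
Description: the claimed parameters are [13, 5, 3]_3; such a code would be non-MDS.


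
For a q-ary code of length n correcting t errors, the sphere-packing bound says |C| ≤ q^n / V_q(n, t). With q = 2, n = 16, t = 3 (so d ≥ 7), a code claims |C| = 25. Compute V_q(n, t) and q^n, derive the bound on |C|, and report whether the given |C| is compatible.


V_q(n, t) = 697, q^n = 65536, Hamming bound = 94, |C| = 25 ≤ bound (satisfied).

Step 1: Compute V_q(n, t) = Σ_{j=0}^3 C(n, j) (q−1)^j.
  j = 0: C(16,0)·(1)^0 = 1·1 = 1.
  j = 1: C(16,1)·(1)^1 = 16·1 = 16.
  j = 2: C(16,2)·(1)^2 = 120·1 = 120.
  j = 3: C(16,3)·(1)^3 = 560·1 = 560.
  V_q(n, t) = 1 + 16 + 120 + 560 = 697.
Step 2: q^n = 2^16 = 65536.
Step 3: Hamming bound ⌊q^n / V_q(n,t)⌋ = ⌊65536/697⌋ = 94.
Step 4: Compare |C| = 25 to 94: satisfied.
The claimed |C| lies below the Hamming bound.


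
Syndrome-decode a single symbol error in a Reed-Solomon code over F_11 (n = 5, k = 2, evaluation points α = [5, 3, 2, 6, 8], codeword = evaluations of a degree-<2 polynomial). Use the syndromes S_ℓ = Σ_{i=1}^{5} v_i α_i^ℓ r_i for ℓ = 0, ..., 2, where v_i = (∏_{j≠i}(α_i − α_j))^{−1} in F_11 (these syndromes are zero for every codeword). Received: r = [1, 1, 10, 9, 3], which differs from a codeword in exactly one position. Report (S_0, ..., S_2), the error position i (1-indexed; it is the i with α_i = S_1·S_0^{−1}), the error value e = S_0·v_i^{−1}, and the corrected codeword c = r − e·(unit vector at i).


S = (9, 5, 4), error at position 2, error magnitude e = 5, c = [1, 7, 10, 9, 3].

Step 1: column multipliers v_i = (∏_{j≠i}(α_i − α_j))^{−1} mod 11.
  i = 1 (α = 5): (5−3)(5−2)(5−6)(5−8) = 2·3·(−1)·(−3) = 18 ≡ 7, so v_1 = 7^{−1} = 8 (mod 11).
  i = 2 (α = 3): (3−5)(3−2)(3−6)(3−8) = (−2)·1·(−3)·(−5) = −30 ≡ 3, so v_2 = 3^{−1} = 4 (mod 11).
  i = 3 (α = 2): (2−5)(2−3)(2−6)(2−8) = (−3)·(−1)·(−4)·(−6) = 72 ≡ 6, so v_3 = 6^{−1} = 2 (mod 11).
  i = 4 (α = 6): (6−5)(6−3)(6−2)(6−8) = 1·3·4·(−2) = −24 ≡ 9, so v_4 = 9^{−1} = 5 (mod 11).
  i = 5 (α = 8): (8−5)(8−3)(8−2)(8−6) = 3·5·6·2 = 180 ≡ 4, so v_5 = 4^{−1} = 3 (mod 11).
  v = [8, 4, 2, 5, 3].
Step 2: syndromes of r = [1, 1, 10, 9, 3] (all sums mod 11).
  S_0 = Σ v_i r_i = 8·1 + 4·1 + 2·10 + 5·9 + 3·3 = 86 ≡ 9.
  S_1 = Σ v_i α_i r_i = 8·5·1 + 4·3·1 + 2·2·10 + 5·6·9 + 3·8·3 = 434 ≡ 5.
  α_i^2 mod 11 = [3, 9, 4, 3, 9].
  S_2 = Σ v_i α_i^2 r_i = 8·3·1 + 4·9·1 + 2·4·10 + 5·3·9 + 3·9·3 = 356 ≡ 4.
  S = (9, 5, 4) ≠ 0, so r is not a codeword (an error is present).
Step 3: locate the error. For a single error e at position i, S_ℓ = v_i·e·α_i^ℓ, so α_err = S_1/S_0.
  S_0^{−1} = 9^{−1} = 5 (mod 11), so α_err = 5·5 = 25 ≡ 3 = α_2. Error position i = 2.
  Consistency check: S_2/S_1 = 4·9 = 36 ≡ 3 = α_err ✓ (single-error assumption holds).
Step 4: error magnitude e = S_0/v_2 = S_0·∏_{j≠2}(α_2 − α_j) = 9·3 = 27 ≡ 5 (mod 11).
Step 5: correct position 2: c_2 = r_2 − e = 1 − 5 ≡ 7 (mod 11). Hence c = [1, 7, 10, 9, 3].
  Check: interpolating c through the α_i gives m(x) = 5 + 8·x (degree < 2) with m(α_i) = c_i for every i, so c is indeed a codeword.


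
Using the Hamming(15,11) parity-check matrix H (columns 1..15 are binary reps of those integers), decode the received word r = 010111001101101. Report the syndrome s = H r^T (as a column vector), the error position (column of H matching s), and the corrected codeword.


s = (1, 0, 0, 0)^T, error position = 8, corrected codeword c = 010111011101101

Compute s = H r^T mod 2 one row at a time:
  s_1 = 0 + 1 + 1 + 0 + 1 + 1 + 0 + 1 = 5 ≡ 1 (mod 2).
  s_2 = 1 + 1 + 1 + 0 + 1 + 1 + 0 + 1 = 6 ≡ 0 (mod 2).
  s_3 = 1 + 0 + 1 + 0 + 1 + 0 + 0 + 1 = 4 ≡ 0 (mod 2).
  s_4 = 0 + 0 + 1 + 0 + 1 + 0 + 1 + 1 = 4 ≡ 0 (mod 2).
s = (1, 0, 0, 0)^T — this equals column 8 of H (binary 1000), so error is at position 8.
Correct: flip bit 8 of r = 010111001101101 to get c = 010111011101101.


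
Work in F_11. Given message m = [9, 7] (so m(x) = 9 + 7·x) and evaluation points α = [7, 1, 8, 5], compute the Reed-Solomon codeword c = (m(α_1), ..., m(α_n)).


c = [3, 5, 10, 0]

Message polynomial: m(x) = 9 + 7·x (mod 11).
For each evaluation point α_i, compute m(α_i) mod 11:
  α_1 = 7: Horner steps 7 → 3, so m(7) = 3.
  α_2 = 1: Horner steps 7 → 5, so m(1) = 5.
  α_3 = 8: Horner steps 7 → 10, so m(8) = 10.
  α_4 = 5: Horner steps 7 → 0, so m(5) = 0.
Codeword c = [3, 5, 10, 0] ∈ F_11^4.


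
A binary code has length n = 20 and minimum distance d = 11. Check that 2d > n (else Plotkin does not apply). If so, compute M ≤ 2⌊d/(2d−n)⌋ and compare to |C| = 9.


Plotkin bound M ≤ 10; given |C| = 9 ≤ bound (satisfied).

Check applicability: 2d = 22, n = 20.
2d − n = 2 > 0, so Plotkin applies.
Compute d/(2d−n) = 11/2 ≈ 5.5000.
⌊d/(2d−n)⌋ = 5.
Plotkin bound: M ≤ 2·5 = 10.
Given |C| = 9, check: satisfied.
This |C| is below the Plotkin bound.


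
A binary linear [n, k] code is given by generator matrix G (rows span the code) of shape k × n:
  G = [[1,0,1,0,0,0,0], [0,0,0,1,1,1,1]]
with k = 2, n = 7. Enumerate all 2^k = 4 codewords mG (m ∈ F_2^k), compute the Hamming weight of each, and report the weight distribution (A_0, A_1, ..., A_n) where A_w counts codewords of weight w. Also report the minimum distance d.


Weight distribution: A_0 = 1, A_2 = 1, A_4 = 1, A_6 = 1. Minimum distance d = 2.

Enumerate all 2^2 = 4 messages m ∈ F_2^2.
For each, compute codeword c = mG in F_2^7, then tally its weight.
  m = 00 → c = 0000000, weight = 0.
  m = 10 → c = 1010000, weight = 2.
  m = 01 → c = 0001111, weight = 4.
  m = 11 → c = 1011111, weight = 6.
Tally weights:
  weight 0: 1 codewords.
  weight 2: 1 codewords.
  weight 4: 1 codewords.
  weight 6: 1 codewords.
Minimum distance d = smallest w > 0 with A_w > 0 = 2.
Sanity: Σ A_w = 4 = 2^2 = 4 ✓.


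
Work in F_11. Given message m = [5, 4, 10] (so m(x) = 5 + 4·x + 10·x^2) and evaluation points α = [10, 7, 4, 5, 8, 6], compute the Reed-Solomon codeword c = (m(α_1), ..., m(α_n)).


c = [0, 6, 5, 0, 6, 4]

Message polynomial: m(x) = 5 + 4·x + 10·x^2 (mod 11).
For each evaluation point α_i, compute m(α_i) mod 11:
  α_1 = 10: Horner steps 10 → 5 → 0, so m(10) = 0.
  α_2 = 7: Horner steps 10 → 8 → 6, so m(7) = 6.
  α_3 = 4: Horner steps 10 → 0 → 5, so m(4) = 5.
  α_4 = 5: Horner steps 10 → 10 → 0, so m(5) = 0.
  α_5 = 8: Horner steps 10 → 7 → 6, so m(8) = 6.
  α_6 = 6: Horner steps 10 → 9 → 4, so m(6) = 4.
Codeword c = [0, 6, 5, 0, 6, 4] ∈ F_11^6.


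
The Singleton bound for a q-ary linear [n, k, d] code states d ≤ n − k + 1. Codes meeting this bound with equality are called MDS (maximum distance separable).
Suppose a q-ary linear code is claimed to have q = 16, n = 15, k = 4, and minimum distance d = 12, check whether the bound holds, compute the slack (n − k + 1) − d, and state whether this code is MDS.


Singleton RHS = n − k + 1 = 12, slack = 0, bound satisfied, MDS.

Singleton bound: d ≤ n − k + 1.
Here n = 15, k = 4, so n − k + 1 = 12.
Given d = 12, check d ≤ 12: YES.
Slack = (n − k + 1) − d = 0.
The code is MDS (slack = 0).
Description: the claimed parameters are [15, 4, 12]_16; such a code would be MDS (meets Singleton bound).


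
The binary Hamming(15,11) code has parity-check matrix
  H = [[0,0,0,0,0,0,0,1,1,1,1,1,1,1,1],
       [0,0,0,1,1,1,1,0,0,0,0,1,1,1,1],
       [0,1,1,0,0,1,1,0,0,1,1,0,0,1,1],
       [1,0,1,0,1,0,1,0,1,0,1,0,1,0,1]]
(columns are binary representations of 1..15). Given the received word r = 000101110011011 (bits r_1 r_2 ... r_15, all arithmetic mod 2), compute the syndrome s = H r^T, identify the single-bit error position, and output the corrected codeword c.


s = (1, 0, 1, 1)^T, error position = 11, corrected codeword c = 000101110001011

Compute s = H r^T mod 2 one row at a time:
  s_1 = 1 + 0 + 0 + 1 + 1 + 0 + 1 + 1 = 5 ≡ 1 (mod 2).
  s_2 = 1 + 0 + 1 + 1 + 1 + 0 + 1 + 1 = 6 ≡ 0 (mod 2).
  s_3 = 0 + 0 + 1 + 1 + 0 + 1 + 1 + 1 = 5 ≡ 1 (mod 2).
  s_4 = 0 + 0 + 0 + 1 + 0 + 1 + 0 + 1 = 3 ≡ 1 (mod 2).
s = (1, 0, 1, 1)^T — this equals column 11 of H (binary 1011), so error is at position 11.
Correct: flip bit 11 of r = 000101110011011 to get c = 000101110001011.


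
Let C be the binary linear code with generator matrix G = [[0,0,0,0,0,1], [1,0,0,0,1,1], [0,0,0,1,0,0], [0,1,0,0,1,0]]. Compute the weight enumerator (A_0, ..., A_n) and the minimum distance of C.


Weight distribution: A_0 = 1, A_1 = 2, A_2 = 4, A_3 = 6, A_4 = 3. Minimum distance d = 1.

Enumerate all 2^4 = 16 messages m ∈ F_2^4.
For each, compute codeword c = mG in F_2^6, then tally its weight.
  m = 0000 → c = 000000, weight = 0.
  m = 1000 → c = 000001, weight = 1.
  m = 0100 → c = 100011, weight = 3.
  m = 1100 → c = 100010, weight = 2.
  m = 0010 → c = 000100, weight = 1.
  m = 1010 → c = 000101, weight = 2.
  m = 0110 → c = 100111, weight = 4.
  m = 1110 → c = 100110, weight = 3.
  m = 0001 → c = 010010, weight = 2.
  m = 1001 → c = 010011, weight = 3.
  m = 0101 → c = 110001, weight = 3.
  m = 1101 → c = 110000, weight = 2.
  m = 0011 → c = 010110, weight = 3.
  m = 1011 → c = 010111, weight = 4.
  m = 0111 → c = 110101, weight = 4.
  m = 1111 → c = 110100, weight = 3.
Tally weights:
  weight 0: 1 codewords.
  weight 1: 2 codewords.
  weight 2: 4 codewords.
  weight 3: 6 codewords.
  weight 4: 3 codewords.
Minimum distance d = smallest w > 0 with A_w > 0 = 1.
Sanity: Σ A_w = 16 = 2^4 = 16 ✓.


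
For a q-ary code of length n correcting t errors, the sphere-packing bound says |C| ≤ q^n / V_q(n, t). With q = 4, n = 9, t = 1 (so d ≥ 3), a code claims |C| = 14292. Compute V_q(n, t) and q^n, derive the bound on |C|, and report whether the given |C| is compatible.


V_q(n, t) = 28, q^n = 262144, Hamming bound = 9362, |C| = 14292 > bound (violated).

Step 1: Compute V_q(n, t) = Σ_{j=0}^1 C(n, j) (q−1)^j.
  j = 0: C(9,0)·(3)^0 = 1·1 = 1.
  j = 1: C(9,1)·(3)^1 = 9·3 = 27.
  V_q(n, t) = 1 + 27 = 28.
Step 2: q^n = 4^9 = 262144.
Step 3: Hamming bound ⌊q^n / V_q(n,t)⌋ = ⌊262144/28⌋ = 9362.
Step 4: Compare |C| = 14292 to 9362: violated.
The claimed |C| lies above the Hamming bound, so no 4-ary code of length 9 with d ≥ 3 can have 14292 codewords.


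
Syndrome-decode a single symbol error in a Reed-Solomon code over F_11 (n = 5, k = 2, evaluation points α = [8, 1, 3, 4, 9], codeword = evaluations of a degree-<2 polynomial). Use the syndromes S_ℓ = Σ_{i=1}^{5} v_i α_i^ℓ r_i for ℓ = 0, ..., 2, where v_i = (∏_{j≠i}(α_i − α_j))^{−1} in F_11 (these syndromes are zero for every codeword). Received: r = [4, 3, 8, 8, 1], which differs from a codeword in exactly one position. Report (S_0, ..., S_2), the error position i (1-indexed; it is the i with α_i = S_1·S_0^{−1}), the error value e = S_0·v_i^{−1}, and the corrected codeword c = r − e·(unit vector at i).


S = (5, 9, 3), error at position 4, error magnitude e = 3, c = [4, 3, 8, 5, 1].

Step 1: column multipliers v_i = (∏_{j≠i}(α_i − α_j))^{−1} mod 11.
  i = 1 (α = 8): (8−1)(8−3)(8−4)(8−9) = 7·5·4·(−1) = −140 ≡ 3, so v_1 = 3^{−1} = 4 (mod 11).
  i = 2 (α = 1): (1−8)(1−3)(1−4)(1−9) = (−7)·(−2)·(−3)·(−8) = 336 ≡ 6, so v_2 = 6^{−1} = 2 (mod 11).
  i = 3 (α = 3): (3−8)(3−1)(3−4)(3−9) = (−5)·2·(−1)·(−6) = −60 ≡ 6, so v_3 = 6^{−1} = 2 (mod 11).
  i = 4 (α = 4): (4−8)(4−1)(4−3)(4−9) = (−4)·3·1·(−5) = 60 ≡ 5, so v_4 = 5^{−1} = 9 (mod 11).
  i = 5 (α = 9): (9−8)(9−1)(9−3)(9−4) = 1·8·6·5 = 240 ≡ 9, so v_5 = 9^{−1} = 5 (mod 11).
  v = [4, 2, 2, 9, 5].
Step 2: syndromes of r = [4, 3, 8, 8, 1] (all sums mod 11).
  S_0 = Σ v_i r_i = 4·4 + 2·3 + 2·8 + 9·8 + 5·1 = 115 ≡ 5.
  S_1 = Σ v_i α_i r_i = 4·8·4 + 2·1·3 + 2·3·8 + 9·4·8 + 5·9·1 = 515 ≡ 9.
  α_i^2 mod 11 = [9, 1, 9, 5, 4].
  S_2 = Σ v_i α_i^2 r_i = 4·9·4 + 2·1·3 + 2·9·8 + 9·5·8 + 5·4·1 = 674 ≡ 3.
  S = (5, 9, 3) ≠ 0, so r is not a codeword (an error is present).
Step 3: locate the error. For a single error e at position i, S_ℓ = v_i·e·α_i^ℓ, so α_err = S_1/S_0.
  S_0^{−1} = 5^{−1} = 9 (mod 11), so α_err = 9·9 = 81 ≡ 4 = α_4. Error position i = 4.
  Consistency check: S_2/S_1 = 3·5 = 15 ≡ 4 = α_err ✓ (single-error assumption holds).
Step 4: error magnitude e = S_0/v_4 = S_0·∏_{j≠4}(α_4 − α_j) = 5·5 = 25 ≡ 3 (mod 11).
Step 5: correct position 4: c_4 = r_4 − e = 8 − 3 ≡ 5 (mod 11). Hence c = [4, 3, 8, 5, 1].
  Check: interpolating c through the α_i gives m(x) = 6 + 8·x (degree < 2) with m(α_i) = c_i for every i, so c is indeed a codeword.


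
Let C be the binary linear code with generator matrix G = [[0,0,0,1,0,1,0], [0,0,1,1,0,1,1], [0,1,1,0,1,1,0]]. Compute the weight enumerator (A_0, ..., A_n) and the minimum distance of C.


Weight distribution: A_0 = 1, A_2 = 2, A_4 = 5. Minimum distance d = 2.

Enumerate all 2^3 = 8 messages m ∈ F_2^3.
For each, compute codeword c = mG in F_2^7, then tally its weight.
  m = 000 → c = 0000000, weight = 0.
  m = 100 → c = 0001010, weight = 2.
  m = 010 → c = 0011011, weight = 4.
  m = 110 → c = 0010001, weight = 2.
  m = 001 → c = 0110110, weight = 4.
  m = 101 → c = 0111100, weight = 4.
  m = 011 → c = 0101101, weight = 4.
  m = 111 → c = 0100111, weight = 4.
Tally weights:
  weight 0: 1 codewords.
  weight 2: 2 codewords.
  weight 4: 5 codewords.
Minimum distance d = smallest w > 0 with A_w > 0 = 2.
Sanity: Σ A_w = 8 = 2^3 = 8 ✓.


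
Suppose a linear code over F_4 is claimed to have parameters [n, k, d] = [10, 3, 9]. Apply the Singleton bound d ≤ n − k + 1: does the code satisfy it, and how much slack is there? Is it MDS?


Singleton RHS = n − k + 1 = 8, slack = -1, bound violated (no such code; not MDS).

Singleton bound: d ≤ n − k + 1.
Here n = 10, k = 3, so n − k + 1 = 8.
Given d = 9, check d ≤ 8: NO.
Slack = (n − k + 1) − d = -1.
The slack is negative: d = 9 exceeds n − k + 1 = 8 by 1, so the Singleton bound is violated and no linear [10, 3, 9]_4 code can exist. In particular it is not MDS (MDS requires d = n − k + 1 exactly).
Description: the claimed parameters are [10, 3, 9]_4; such a code would be impossible (violates the Singleton bound).


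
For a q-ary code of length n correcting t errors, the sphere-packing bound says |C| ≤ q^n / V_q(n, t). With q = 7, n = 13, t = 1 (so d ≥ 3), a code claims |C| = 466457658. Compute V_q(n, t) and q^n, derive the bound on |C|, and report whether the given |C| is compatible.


V_q(n, t) = 79, q^n = 96889010407, Hamming bound = 1226443169, |C| = 466457658 ≤ bound (satisfied).

Step 1: Compute V_q(n, t) = Σ_{j=0}^1 C(n, j) (q−1)^j.
  j = 0: C(13,0)·(6)^0 = 1·1 = 1.
  j = 1: C(13,1)·(6)^1 = 13·6 = 78.
  V_q(n, t) = 1 + 78 = 79.
Step 2: q^n = 7^13 = 96889010407.
Step 3: Hamming bound ⌊q^n / V_q(n,t)⌋ = ⌊96889010407/79⌋ = 1226443169.
Step 4: Compare |C| = 466457658 to 1226443169: satisfied.
The claimed |C| lies below the Hamming bound.


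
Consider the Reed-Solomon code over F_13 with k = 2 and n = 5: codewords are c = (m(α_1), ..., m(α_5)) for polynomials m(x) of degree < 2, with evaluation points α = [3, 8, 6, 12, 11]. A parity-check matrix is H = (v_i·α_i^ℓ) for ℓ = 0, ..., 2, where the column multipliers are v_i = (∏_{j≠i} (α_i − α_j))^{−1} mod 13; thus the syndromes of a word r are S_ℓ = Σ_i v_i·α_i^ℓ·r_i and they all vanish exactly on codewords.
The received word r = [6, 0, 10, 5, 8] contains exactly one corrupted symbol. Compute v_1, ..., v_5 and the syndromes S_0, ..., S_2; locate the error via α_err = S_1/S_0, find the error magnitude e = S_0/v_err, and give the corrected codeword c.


S = (3, 11, 10), error at position 2, error magnitude e = 9, c = [6, 4, 10, 5, 8].

Step 1: column multipliers v_i = (∏_{j≠i}(α_i − α_j))^{−1} mod 13.
  i = 1 (α = 3): (3−8)(3−6)(3−12)(3−11) = (−5)·(−3)·(−9)·(−8) = 1080 ≡ 1, so v_1 = 1^{−1} = 1 (mod 13).
  i = 2 (α = 8): (8−3)(8−6)(8−12)(8−11) = 5·2·(−4)·(−3) = 120 ≡ 3, so v_2 = 3^{−1} = 9 (mod 13).
  i = 3 (α = 6): (6−3)(6−8)(6−12)(6−11) = 3·(−2)·(−6)·(−5) = −180 ≡ 2, so v_3 = 2^{−1} = 7 (mod 13).
  i = 4 (α = 12): (12−3)(12−8)(12−6)(12−11) = 9·4·6·1 = 216 ≡ 8, so v_4 = 8^{−1} = 5 (mod 13).
  i = 5 (α = 11): (11−3)(11−8)(11−6)(11−12) = 8·3·5·(−1) = −120 ≡ 10, so v_5 = 10^{−1} = 4 (mod 13).
  v = [1, 9, 7, 5, 4].
Step 2: syndromes of r = [6, 0, 10, 5, 8] (all sums mod 13).
  S_0 = Σ v_i r_i = 1·6 + 9·0 + 7·10 + 5·5 + 4·8 = 133 ≡ 3.
  S_1 = Σ v_i α_i r_i = 1·3·6 + 9·8·0 + 7·6·10 + 5·12·5 + 4·11·8 = 1090 ≡ 11.
  α_i^2 mod 13 = [9, 12, 10, 1, 4].
  S_2 = Σ v_i α_i^2 r_i = 1·9·6 + 9·12·0 + 7·10·10 + 5·1·5 + 4·4·8 = 907 ≡ 10.
  S = (3, 11, 10) ≠ 0, so r is not a codeword (an error is present).
Step 3: locate the error. For a single error e at position i, S_ℓ = v_i·e·α_i^ℓ, so α_err = S_1/S_0.
  S_0^{−1} = 3^{−1} = 9 (mod 13), so α_err = 11·9 = 99 ≡ 8 = α_2. Error position i = 2.
  Consistency check: S_2/S_1 = 10·6 = 60 ≡ 8 = α_err ✓ (single-error assumption holds).
Step 4: error magnitude e = S_0/v_2 = S_0·∏_{j≠2}(α_2 − α_j) = 3·3 = 9 ≡ 9 (mod 13).
Step 5: correct position 2: c_2 = r_2 − e = 0 − 9 ≡ 4 (mod 13). Hence c = [6, 4, 10, 5, 8].
  Check: interpolating c through the α_i gives m(x) = 2 + 10·x (degree < 2) with m(α_i) = c_i for every i, so c is indeed a codeword.


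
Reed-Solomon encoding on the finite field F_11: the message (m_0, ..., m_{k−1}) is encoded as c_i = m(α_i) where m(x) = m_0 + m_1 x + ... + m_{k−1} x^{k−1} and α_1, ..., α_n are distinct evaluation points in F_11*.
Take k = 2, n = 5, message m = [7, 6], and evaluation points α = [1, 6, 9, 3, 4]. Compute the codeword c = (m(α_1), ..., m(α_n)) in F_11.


c = [2, 10, 6, 3, 9]

Message polynomial: m(x) = 7 + 6·x (mod 11).
For each evaluation point α_i, compute m(α_i) mod 11:
  α_1 = 1: Horner steps 6 → 2, so m(1) = 2.
  α_2 = 6: Horner steps 6 → 10, so m(6) = 10.
  α_3 = 9: Horner steps 6 → 6, so m(9) = 6.
  α_4 = 3: Horner steps 6 → 3, so m(3) = 3.
  α_5 = 4: Horner steps 6 → 9, so m(4) = 9.
Codeword c = [2, 10, 6, 3, 9] ∈ F_11^5.


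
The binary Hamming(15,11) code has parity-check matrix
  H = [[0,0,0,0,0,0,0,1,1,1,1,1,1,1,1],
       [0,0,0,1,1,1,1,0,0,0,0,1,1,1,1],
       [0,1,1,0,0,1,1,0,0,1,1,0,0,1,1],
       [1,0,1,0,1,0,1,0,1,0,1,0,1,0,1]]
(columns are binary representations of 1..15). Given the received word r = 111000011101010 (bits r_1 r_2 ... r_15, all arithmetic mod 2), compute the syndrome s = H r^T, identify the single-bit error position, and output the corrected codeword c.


s = (1, 0, 0, 1)^T, error position = 9, corrected codeword c = 111000010101010

Compute s = H r^T mod 2 one row at a time:
  s_1 = 1 + 1 + 1 + 0 + 1 + 0 + 1 + 0 = 5 ≡ 1 (mod 2).
  s_2 = 0 + 0 + 0 + 0 + 1 + 0 + 1 + 0 = 2 ≡ 0 (mod 2).
  s_3 = 1 + 1 + 0 + 0 + 1 + 0 + 1 + 0 = 4 ≡ 0 (mod 2).
  s_4 = 1 + 1 + 0 + 0 + 1 + 0 + 0 + 0 = 3 ≡ 1 (mod 2).
s = (1, 0, 0, 1)^T — this equals column 9 of H (binary 1001), so error is at position 9.
Correct: flip bit 9 of r = 111000011101010 to get c = 111000010101010.


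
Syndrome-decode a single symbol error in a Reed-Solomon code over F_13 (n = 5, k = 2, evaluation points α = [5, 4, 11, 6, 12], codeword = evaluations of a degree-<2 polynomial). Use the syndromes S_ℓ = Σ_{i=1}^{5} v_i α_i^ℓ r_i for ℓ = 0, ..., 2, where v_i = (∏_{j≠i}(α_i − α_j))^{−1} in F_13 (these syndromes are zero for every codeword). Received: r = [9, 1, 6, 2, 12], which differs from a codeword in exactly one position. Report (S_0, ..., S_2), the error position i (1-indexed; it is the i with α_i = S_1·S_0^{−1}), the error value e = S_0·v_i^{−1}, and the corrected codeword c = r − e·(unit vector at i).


S = (3, 12, 9), error at position 2, error magnitude e = 11, c = [9, 3, 6, 2, 12].

Step 1: column multipliers v_i = (∏_{j≠i}(α_i − α_j))^{−1} mod 13.
  i = 1 (α = 5): (5−4)(5−11)(5−6)(5−12) = 1·(−6)·(−1)·(−7) = −42 ≡ 10, so v_1 = 10^{−1} = 4 (mod 13).
  i = 2 (α = 4): (4−5)(4−11)(4−6)(4−12) = (−1)·(−7)·(−2)·(−8) = 112 ≡ 8, so v_2 = 8^{−1} = 5 (mod 13).
  i = 3 (α = 11): (11−5)(11−4)(11−6)(11−12) = 6·7·5·(−1) = −210 ≡ 11, so v_3 = 11^{−1} = 6 (mod 13).
  i = 4 (α = 6): (6−5)(6−4)(6−11)(6−12) = 1·2·(−5)·(−6) = 60 ≡ 8, so v_4 = 8^{−1} = 5 (mod 13).
  i = 5 (α = 12): (12−5)(12−4)(12−11)(12−6) = 7·8·1·6 = 336 ≡ 11, so v_5 = 11^{−1} = 6 (mod 13).
  v = [4, 5, 6, 5, 6].
Step 2: syndromes of r = [9, 1, 6, 2, 12] (all sums mod 13).
  S_0 = Σ v_i r_i = 4·9 + 5·1 + 6·6 + 5·2 + 6·12 = 159 ≡ 3.
  S_1 = Σ v_i α_i r_i = 4·5·9 + 5·4·1 + 6·11·6 + 5·6·2 + 6·12·12 = 1520 ≡ 12.
  α_i^2 mod 13 = [12, 3, 4, 10, 1].
  S_2 = Σ v_i α_i^2 r_i = 4·12·9 + 5·3·1 + 6·4·6 + 5·10·2 + 6·1·12 = 763 ≡ 9.
  S = (3, 12, 9) ≠ 0, so r is not a codeword (an error is present).
Step 3: locate the error. For a single error e at position i, S_ℓ = v_i·e·α_i^ℓ, so α_err = S_1/S_0.
  S_0^{−1} = 3^{−1} = 9 (mod 13), so α_err = 12·9 = 108 ≡ 4 = α_2. Error position i = 2.
  Consistency check: S_2/S_1 = 9·12 = 108 ≡ 4 = α_err ✓ (single-error assumption holds).
Step 4: error magnitude e = S_0/v_2 = S_0·∏_{j≠2}(α_2 − α_j) = 3·8 = 24 ≡ 11 (mod 13).
Step 5: correct position 2: c_2 = r_2 − e = 1 − 11 ≡ 3 (mod 13). Hence c = [9, 3, 6, 2, 12].
  Check: interpolating c through the α_i gives m(x) = 5 + 6·x (degree < 2) with m(α_i) = c_i for every i, so c is indeed a codeword.


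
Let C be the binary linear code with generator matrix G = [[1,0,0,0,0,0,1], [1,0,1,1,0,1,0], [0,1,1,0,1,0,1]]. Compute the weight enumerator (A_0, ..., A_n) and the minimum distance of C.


Weight distribution: A_0 = 1, A_2 = 1, A_4 = 5, A_6 = 1. Minimum distance d = 2.

Enumerate all 2^3 = 8 messages m ∈ F_2^3.
For each, compute codeword c = mG in F_2^7, then tally its weight.
  m = 000 → c = 0000000, weight = 0.
  m = 100 → c = 1000001, weight = 2.
  m = 010 → c = 1011010, weight = 4.
  m = 110 → c = 0011011, weight = 4.
  m = 001 → c = 0110101, weight = 4.
  m = 101 → c = 1110100, weight = 4.
  m = 011 → c = 1101111, weight = 6.
  m = 111 → c = 0101110, weight = 4.
Tally weights:
  weight 0: 1 codewords.
  weight 2: 1 codewords.
  weight 4: 5 codewords.
  weight 6: 1 codewords.
Minimum distance d = smallest w > 0 with A_w > 0 = 2.
Sanity: Σ A_w = 8 = 2^3 = 8 ✓.


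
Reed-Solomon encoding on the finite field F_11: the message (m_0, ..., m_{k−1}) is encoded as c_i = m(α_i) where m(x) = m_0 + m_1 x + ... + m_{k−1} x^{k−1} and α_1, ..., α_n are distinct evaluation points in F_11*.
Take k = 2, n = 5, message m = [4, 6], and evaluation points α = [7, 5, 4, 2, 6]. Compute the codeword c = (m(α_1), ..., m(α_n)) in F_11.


c = [2, 1, 6, 5, 7]

Message polynomial: m(x) = 4 + 6·x (mod 11).
For each evaluation point α_i, compute m(α_i) mod 11:
  α_1 = 7: Horner steps 6 → 2, so m(7) = 2.
  α_2 = 5: Horner steps 6 → 1, so m(5) = 1.
  α_3 = 4: Horner steps 6 → 6, so m(4) = 6.
  α_4 = 2: Horner steps 6 → 5, so m(2) = 5.
  α_5 = 6: Horner steps 6 → 7, so m(6) = 7.
Codeword c = [2, 1, 6, 5, 7] ∈ F_11^5.


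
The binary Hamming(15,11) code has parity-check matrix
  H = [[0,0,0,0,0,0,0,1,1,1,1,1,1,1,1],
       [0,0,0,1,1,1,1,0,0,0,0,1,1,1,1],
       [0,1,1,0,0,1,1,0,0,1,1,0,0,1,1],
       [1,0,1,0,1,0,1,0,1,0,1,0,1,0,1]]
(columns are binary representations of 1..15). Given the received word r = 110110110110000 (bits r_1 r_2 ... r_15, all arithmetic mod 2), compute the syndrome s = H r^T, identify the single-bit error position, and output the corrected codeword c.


s = (1, 1, 0, 0)^T, error position = 12, corrected codeword c = 110110110111000

Compute s = H r^T mod 2 one row at a time:
  s_1 = 1 + 0 + 1 + 1 + 0 + 0 + 0 + 0 = 3 ≡ 1 (mod 2).
  s_2 = 1 + 1 + 0 + 1 + 0 + 0 + 0 + 0 = 3 ≡ 1 (mod 2).
  s_3 = 1 + 0 + 0 + 1 + 1 + 1 + 0 + 0 = 4 ≡ 0 (mod 2).
  s_4 = 1 + 0 + 1 + 1 + 0 + 1 + 0 + 0 = 4 ≡ 0 (mod 2).
s = (1, 1, 0, 0)^T — this equals column 12 of H (binary 1100), so error is at position 12.
Correct: flip bit 12 of r = 110110110110000 to get c = 110110110111000.


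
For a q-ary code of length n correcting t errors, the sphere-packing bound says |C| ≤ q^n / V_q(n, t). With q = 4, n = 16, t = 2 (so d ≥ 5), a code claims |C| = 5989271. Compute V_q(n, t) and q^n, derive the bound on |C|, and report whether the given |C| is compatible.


V_q(n, t) = 1129, q^n = 4294967296, Hamming bound = 3804222, |C| = 5989271 > bound (violated).

Step 1: Compute V_q(n, t) = Σ_{j=0}^2 C(n, j) (q−1)^j.
  j = 0: C(16,0)·(3)^0 = 1·1 = 1.
  j = 1: C(16,1)·(3)^1 = 16·3 = 48.
  j = 2: C(16,2)·(3)^2 = 120·9 = 1080.
  V_q(n, t) = 1 + 48 + 1080 = 1129.
Step 2: q^n = 4^16 = 4294967296.
Step 3: Hamming bound ⌊q^n / V_q(n,t)⌋ = ⌊4294967296/1129⌋ = 3804222.
Step 4: Compare |C| = 5989271 to 3804222: violated.
The claimed |C| lies above the Hamming bound, so no 4-ary code of length 16 with d ≥ 5 can have 5989271 codewords.


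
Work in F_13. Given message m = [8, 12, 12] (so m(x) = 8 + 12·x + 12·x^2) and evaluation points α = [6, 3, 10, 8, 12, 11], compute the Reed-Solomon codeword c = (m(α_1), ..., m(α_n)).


c = [5, 9, 2, 1, 8, 6]

Message polynomial: m(x) = 8 + 12·x + 12·x^2 (mod 13).
For each evaluation point α_i, compute m(α_i) mod 13:
  α_1 = 6: Horner steps 12 → 6 → 5, so m(6) = 5.
  α_2 = 3: Horner steps 12 → 9 → 9, so m(3) = 9.
  α_3 = 10: Horner steps 12 → 2 → 2, so m(10) = 2.
  α_4 = 8: Horner steps 12 → 4 → 1, so m(8) = 1.
  α_5 = 12: Horner steps 12 → 0 → 8, so m(12) = 8.
  α_6 = 11: Horner steps 12 → 1 → 6, so m(11) = 6.
Codeword c = [5, 9, 2, 1, 8, 6] ∈ F_13^6.


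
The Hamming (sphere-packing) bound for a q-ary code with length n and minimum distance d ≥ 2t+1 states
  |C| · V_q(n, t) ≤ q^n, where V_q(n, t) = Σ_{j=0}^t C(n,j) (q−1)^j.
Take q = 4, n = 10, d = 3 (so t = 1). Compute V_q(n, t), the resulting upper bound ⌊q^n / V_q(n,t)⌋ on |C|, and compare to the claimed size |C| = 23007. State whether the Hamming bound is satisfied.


V_q(n, t) = 31, q^n = 1048576, Hamming bound = 33825, |C| = 23007 ≤ bound (satisfied).

Step 1: Compute V_q(n, t) = Σ_{j=0}^1 C(n, j) (q−1)^j.
  j = 0: C(10,0)·(3)^0 = 1·1 = 1.
  j = 1: C(10,1)·(3)^1 = 10·3 = 30.
  V_q(n, t) = 1 + 30 = 31.
Step 2: q^n = 4^10 = 1048576.
Step 3: Hamming bound ⌊q^n / V_q(n,t)⌋ = ⌊1048576/31⌋ = 33825.
Step 4: Compare |C| = 23007 to 33825: satisfied.
The claimed |C| lies below the Hamming bound.


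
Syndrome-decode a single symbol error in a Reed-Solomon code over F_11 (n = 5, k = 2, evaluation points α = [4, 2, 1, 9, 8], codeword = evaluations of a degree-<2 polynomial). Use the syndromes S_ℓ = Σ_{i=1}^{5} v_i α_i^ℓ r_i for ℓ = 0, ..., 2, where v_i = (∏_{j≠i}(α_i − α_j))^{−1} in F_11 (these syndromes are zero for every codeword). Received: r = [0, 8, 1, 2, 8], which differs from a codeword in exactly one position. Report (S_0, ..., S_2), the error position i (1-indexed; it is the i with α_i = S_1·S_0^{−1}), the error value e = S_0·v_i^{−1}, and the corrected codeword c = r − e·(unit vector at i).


S = (3, 2, 5), error at position 5, error magnitude e = 2, c = [0, 8, 1, 2, 6].

Step 1: column multipliers v_i = (∏_{j≠i}(α_i − α_j))^{−1} mod 11.
  i = 1 (α = 4): (4−2)(4−1)(4−9)(4−8) = 2·3·(−5)·(−4) = 120 ≡ 10, so v_1 = 10^{−1} = 10 (mod 11).
  i = 2 (α = 2): (2−4)(2−1)(2−9)(2−8) = (−2)·1·(−7)·(−6) = −84 ≡ 4, so v_2 = 4^{−1} = 3 (mod 11).
  i = 3 (α = 1): (1−4)(1−2)(1−9)(1−8) = (−3)·(−1)·(−8)·(−7) = 168 ≡ 3, so v_3 = 3^{−1} = 4 (mod 11).
  i = 4 (α = 9): (9−4)(9−2)(9−1)(9−8) = 5·7·8·1 = 280 ≡ 5, so v_4 = 5^{−1} = 9 (mod 11).
  i = 5 (α = 8): (8−4)(8−2)(8−1)(8−9) = 4·6·7·(−1) = −168 ≡ 8, so v_5 = 8^{−1} = 7 (mod 11).
  v = [10, 3, 4, 9, 7].
Step 2: syndromes of r = [0, 8, 1, 2, 8] (all sums mod 11).
  S_0 = Σ v_i r_i = 10·0 + 3·8 + 4·1 + 9·2 + 7·8 = 102 ≡ 3.
  S_1 = Σ v_i α_i r_i = 10·4·0 + 3·2·8 + 4·1·1 + 9·9·2 + 7·8·8 = 662 ≡ 2.
  α_i^2 mod 11 = [5, 4, 1, 4, 9].
  S_2 = Σ v_i α_i^2 r_i = 10·5·0 + 3·4·8 + 4·1·1 + 9·4·2 + 7·9·8 = 676 ≡ 5.
  S = (3, 2, 5) ≠ 0, so r is not a codeword (an error is present).
Step 3: locate the error. For a single error e at position i, S_ℓ = v_i·e·α_i^ℓ, so α_err = S_1/S_0.
  S_0^{−1} = 3^{−1} = 4 (mod 11), so α_err = 2·4 = 8 ≡ 8 = α_5. Error position i = 5.
  Consistency check: S_2/S_1 = 5·6 = 30 ≡ 8 = α_err ✓ (single-error assumption holds).
Step 4: error magnitude e = S_0/v_5 = S_0·∏_{j≠5}(α_5 − α_j) = 3·8 = 24 ≡ 2 (mod 11).
Step 5: correct position 5: c_5 = r_5 − e = 8 − 2 ≡ 6 (mod 11). Hence c = [0, 8, 1, 2, 6].
  Check: interpolating c through the α_i gives m(x) = 5 + 7·x (degree < 2) with m(α_i) = c_i for every i, so c is indeed a codeword.


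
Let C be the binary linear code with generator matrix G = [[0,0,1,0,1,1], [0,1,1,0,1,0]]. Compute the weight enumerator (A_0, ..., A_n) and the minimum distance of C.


Weight distribution: A_0 = 1, A_2 = 1, A_3 = 2. Minimum distance d = 2.

Enumerate all 2^2 = 4 messages m ∈ F_2^2.
For each, compute codeword c = mG in F_2^6, then tally its weight.
  m = 00 → c = 000000, weight = 0.
  m = 10 → c = 001011, weight = 3.
  m = 01 → c = 011010, weight = 3.
  m = 11 → c = 010001, weight = 2.
Tally weights:
  weight 0: 1 codewords.
  weight 2: 1 codewords.
  weight 3: 2 codewords.
Minimum distance d = smallest w > 0 with A_w > 0 = 2.
Sanity: Σ A_w = 4 = 2^2 = 4 ✓.


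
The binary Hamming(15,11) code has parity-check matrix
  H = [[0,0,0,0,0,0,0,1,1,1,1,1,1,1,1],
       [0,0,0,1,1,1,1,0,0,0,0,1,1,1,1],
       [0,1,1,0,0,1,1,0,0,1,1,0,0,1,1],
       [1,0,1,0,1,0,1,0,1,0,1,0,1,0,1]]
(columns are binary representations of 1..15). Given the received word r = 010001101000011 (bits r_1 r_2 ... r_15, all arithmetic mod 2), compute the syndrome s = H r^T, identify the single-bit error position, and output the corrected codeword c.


s = (1, 0, 1, 1)^T, error position = 11, corrected codeword c = 010001101010011

Compute s = H r^T mod 2 one row at a time:
  s_1 = 0 + 1 + 0 + 0 + 0 + 0 + 1 + 1 = 3 ≡ 1 (mod 2).
  s_2 = 0 + 0 + 1 + 1 + 0 + 0 + 1 + 1 = 4 ≡ 0 (mod 2).
  s_3 = 1 + 0 + 1 + 1 + 0 + 0 + 1 + 1 = 5 ≡ 1 (mod 2).
  s_4 = 0 + 0 + 0 + 1 + 1 + 0 + 0 + 1 = 3 ≡ 1 (mod 2).
s = (1, 0, 1, 1)^T — this equals column 11 of H (binary 1011), so error is at position 11.
Correct: flip bit 11 of r = 010001101000011 to get c = 010001101010011.


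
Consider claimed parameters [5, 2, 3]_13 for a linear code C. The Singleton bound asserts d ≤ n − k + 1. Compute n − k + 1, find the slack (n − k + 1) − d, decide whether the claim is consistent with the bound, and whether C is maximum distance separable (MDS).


Singleton RHS = n − k + 1 = 4, slack = 1, bound satisfied, not MDS.

Singleton bound: d ≤ n − k + 1.
Here n = 5, k = 2, so n − k + 1 = 4.
Given d = 3, check d ≤ 4: YES.
Slack = (n − k + 1) − d = 1.
The code is NOT MDS (slack = 1 > 0).
Description: the claimed parameters are [5, 2, 3]_13; such a code would be non-MDS.


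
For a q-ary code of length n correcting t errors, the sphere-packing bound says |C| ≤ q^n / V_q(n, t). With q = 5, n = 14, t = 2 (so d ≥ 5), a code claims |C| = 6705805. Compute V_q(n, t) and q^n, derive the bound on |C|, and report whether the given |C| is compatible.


V_q(n, t) = 1513, q^n = 6103515625, Hamming bound = 4034048, |C| = 6705805 > bound (violated).

Step 1: Compute V_q(n, t) = Σ_{j=0}^2 C(n, j) (q−1)^j.
  j = 0: C(14,0)·(4)^0 = 1·1 = 1.
  j = 1: C(14,1)·(4)^1 = 14·4 = 56.
  j = 2: C(14,2)·(4)^2 = 91·16 = 1456.
  V_q(n, t) = 1 + 56 + 1456 = 1513.
Step 2: q^n = 5^14 = 6103515625.
Step 3: Hamming bound ⌊q^n / V_q(n,t)⌋ = ⌊6103515625/1513⌋ = 4034048.
Step 4: Compare |C| = 6705805 to 4034048: violated.
The claimed |C| lies above the Hamming bound, so no 5-ary code of length 14 with d ≥ 5 can have 6705805 codewords.


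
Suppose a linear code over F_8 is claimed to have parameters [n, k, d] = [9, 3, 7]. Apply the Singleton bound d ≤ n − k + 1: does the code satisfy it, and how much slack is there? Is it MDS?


Singleton RHS = n − k + 1 = 7, slack = 0, bound satisfied, MDS.

Singleton bound: d ≤ n − k + 1.
Here n = 9, k = 3, so n − k + 1 = 7.
Given d = 7, check d ≤ 7: YES.
Slack = (n − k + 1) − d = 0.
The code is MDS (slack = 0).
Description: the claimed parameters are [9, 3, 7]_8; such a code would be MDS (meets Singleton bound).


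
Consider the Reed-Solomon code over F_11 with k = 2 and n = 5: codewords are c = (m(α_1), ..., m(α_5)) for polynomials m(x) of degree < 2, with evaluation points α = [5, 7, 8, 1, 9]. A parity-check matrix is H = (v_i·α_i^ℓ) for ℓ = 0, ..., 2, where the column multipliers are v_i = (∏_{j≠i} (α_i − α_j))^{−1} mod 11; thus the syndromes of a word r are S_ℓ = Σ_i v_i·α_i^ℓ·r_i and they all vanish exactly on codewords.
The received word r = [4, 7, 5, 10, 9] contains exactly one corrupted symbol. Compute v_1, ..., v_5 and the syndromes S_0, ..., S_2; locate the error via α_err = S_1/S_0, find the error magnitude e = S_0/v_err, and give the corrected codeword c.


S = (3, 10, 4), error at position 2, error magnitude e = 6, c = [4, 1, 5, 10, 9].

Step 1: column multipliers v_i = (∏_{j≠i}(α_i − α_j))^{−1} mod 11.
  i = 1 (α = 5): (5−7)(5−8)(5−1)(5−9) = (−2)·(−3)·4·(−4) = −96 ≡ 3, so v_1 = 3^{−1} = 4 (mod 11).
  i = 2 (α = 7): (7−5)(7−8)(7−1)(7−9) = 2·(−1)·6·(−2) = 24 ≡ 2, so v_2 = 2^{−1} = 6 (mod 11).
  i = 3 (α = 8): (8−5)(8−7)(8−1)(8−9) = 3·1·7·(−1) = −21 ≡ 1, so v_3 = 1^{−1} = 1 (mod 11).
  i = 4 (α = 1): (1−5)(1−7)(1−8)(1−9) = (−4)·(−6)·(−7)·(−8) = 1344 ≡ 2, so v_4 = 2^{−1} = 6 (mod 11).
  i = 5 (α = 9): (9−5)(9−7)(9−8)(9−1) = 4·2·1·8 = 64 ≡ 9, so v_5 = 9^{−1} = 5 (mod 11).
  v = [4, 6, 1, 6, 5].
Step 2: syndromes of r = [4, 7, 5, 10, 9] (all sums mod 11).
  S_0 = Σ v_i r_i = 4·4 + 6·7 + 1·5 + 6·10 + 5·9 = 168 ≡ 3.
  S_1 = Σ v_i α_i r_i = 4·5·4 + 6·7·7 + 1·8·5 + 6·1·10 + 5·9·9 = 879 ≡ 10.
  α_i^2 mod 11 = [3, 5, 9, 1, 4].
  S_2 = Σ v_i α_i^2 r_i = 4·3·4 + 6·5·7 + 1·9·5 + 6·1·10 + 5·4·9 = 543 ≡ 4.
  S = (3, 10, 4) ≠ 0, so r is not a codeword (an error is present).
Step 3: locate the error. For a single error e at position i, S_ℓ = v_i·e·α_i^ℓ, so α_err = S_1/S_0.
  S_0^{−1} = 3^{−1} = 4 (mod 11), so α_err = 10·4 = 40 ≡ 7 = α_2. Error position i = 2.
  Consistency check: S_2/S_1 = 4·10 = 40 ≡ 7 = α_err ✓ (single-error assumption holds).
Step 4: error magnitude e = S_0/v_2 = S_0·∏_{j≠2}(α_2 − α_j) = 3·2 = 6 ≡ 6 (mod 11).
Step 5: correct position 2: c_2 = r_2 − e = 7 − 6 ≡ 1 (mod 11). Hence c = [4, 1, 5, 10, 9].
  Check: interpolating c through the α_i gives m(x) = 6 + 4·x (degree < 2) with m(α_i) = c_i for every i, so c is indeed a codeword.


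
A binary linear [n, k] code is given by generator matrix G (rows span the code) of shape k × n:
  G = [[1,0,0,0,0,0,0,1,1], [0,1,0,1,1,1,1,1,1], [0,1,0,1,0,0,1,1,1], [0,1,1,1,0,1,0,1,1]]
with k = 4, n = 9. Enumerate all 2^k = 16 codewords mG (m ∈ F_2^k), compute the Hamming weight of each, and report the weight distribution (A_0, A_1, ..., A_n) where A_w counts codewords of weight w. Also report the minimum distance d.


Weight distribution: A_0 = 1, A_2 = 1, A_3 = 3, A_4 = 1, A_5 = 4, A_6 = 5, A_7 = 1. Minimum distance d = 2.

Enumerate all 2^4 = 16 messages m ∈ F_2^4.
For each, compute codeword c = mG in F_2^9, then tally its weight.
  m = 0000 → c = 000000000, weight = 0.
  m = 1000 → c = 100000011, weight = 3.
  m = 0100 → c = 010111111, weight = 7.
  m = 1100 → c = 110111100, weight = 6.
  m = 0010 → c = 010100111, weight = 5.
  m = 1010 → c = 110100100, weight = 4.
  m = 0110 → c = 000011000, weight = 2.
  m = 1110 → c = 100011011, weight = 5.
  m = 0001 → c = 011101011, weight = 6.
  m = 1001 → c = 111101000, weight = 5.
  m = 0101 → c = 001010100, weight = 3.
  m = 1101 → c = 101010111, weight = 6.
  m = 0011 → c = 001001100, weight = 3.
  m = 1011 → c = 101001111, weight = 6.
  m = 0111 → c = 011110011, weight = 6.
  m = 1111 → c = 111110000, weight = 5.
Tally weights:
  weight 0: 1 codewords.
  weight 2: 1 codewords.
  weight 3: 3 codewords.
  weight 4: 1 codewords.
  weight 5: 4 codewords.
  weight 6: 5 codewords.
  weight 7: 1 codewords.
Minimum distance d = smallest w > 0 with A_w > 0 = 2.
Sanity: Σ A_w = 16 = 2^4 = 16 ✓.


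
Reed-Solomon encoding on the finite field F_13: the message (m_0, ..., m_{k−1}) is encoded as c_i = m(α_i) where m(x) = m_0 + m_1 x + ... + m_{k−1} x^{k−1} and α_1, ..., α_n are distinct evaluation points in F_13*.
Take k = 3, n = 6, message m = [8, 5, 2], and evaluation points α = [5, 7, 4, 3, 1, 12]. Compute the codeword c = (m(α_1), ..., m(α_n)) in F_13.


c = [5, 11, 8, 2, 2, 5]

Message polynomial: m(x) = 8 + 5·x + 2·x^2 (mod 13).
For each evaluation point α_i, compute m(α_i) mod 13:
  α_1 = 5: Horner steps 2 → 2 → 5, so m(5) = 5.
  α_2 = 7: Horner steps 2 → 6 → 11, so m(7) = 11.
  α_3 = 4: Horner steps 2 → 0 → 8, so m(4) = 8.
  α_4 = 3: Horner steps 2 → 11 → 2, so m(3) = 2.
  α_5 = 1: Horner steps 2 → 7 → 2, so m(1) = 2.
  α_6 = 12: Horner steps 2 → 3 → 5, so m(12) = 5.
Codeword c = [5, 11, 8, 2, 2, 5] ∈ F_13^6.


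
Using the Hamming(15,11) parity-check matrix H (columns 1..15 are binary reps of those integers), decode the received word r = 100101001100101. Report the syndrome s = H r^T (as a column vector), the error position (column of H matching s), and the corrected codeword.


s = (0, 0, 1, 0)^T, error position = 2, corrected codeword c = 110101001100101

Compute s = H r^T mod 2 one row at a time:
  s_1 = 0 + 1 + 1 + 0 + 0 + 1 + 0 + 1 = 4 ≡ 0 (mod 2).
  s_2 = 1 + 0 + 1 + 0 + 0 + 1 + 0 + 1 = 4 ≡ 0 (mod 2).
  s_3 = 0 + 0 + 1 + 0 + 1 + 0 + 0 + 1 = 3 ≡ 1 (mod 2).
  s_4 = 1 + 0 + 0 + 0 + 1 + 0 + 1 + 1 = 4 ≡ 0 (mod 2).
s = (0, 0, 1, 0)^T — this equals column 2 of H (binary 0010), so error is at position 2.
Correct: flip bit 2 of r = 100101001100101 to get c = 110101001100101.


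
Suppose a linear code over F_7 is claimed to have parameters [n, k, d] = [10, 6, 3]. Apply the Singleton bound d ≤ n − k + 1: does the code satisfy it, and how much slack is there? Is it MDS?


Singleton RHS = n − k + 1 = 5, slack = 2, bound satisfied, not MDS.

Singleton bound: d ≤ n − k + 1.
Here n = 10, k = 6, so n − k + 1 = 5.
Given d = 3, check d ≤ 5: YES.
Slack = (n − k + 1) − d = 2.
The code is NOT MDS (slack = 2 > 0).
Description: the claimed parameters are [10, 6, 3]_7; such a code would be non-MDS.


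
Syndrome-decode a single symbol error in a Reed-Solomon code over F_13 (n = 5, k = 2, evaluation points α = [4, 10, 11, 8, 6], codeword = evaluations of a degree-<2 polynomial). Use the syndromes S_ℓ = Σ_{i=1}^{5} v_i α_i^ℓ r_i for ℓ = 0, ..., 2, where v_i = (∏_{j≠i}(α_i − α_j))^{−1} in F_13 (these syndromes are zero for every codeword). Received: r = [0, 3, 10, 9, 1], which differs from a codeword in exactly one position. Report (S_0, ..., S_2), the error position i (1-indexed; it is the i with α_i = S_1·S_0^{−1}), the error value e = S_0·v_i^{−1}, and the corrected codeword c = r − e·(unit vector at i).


S = (8, 12, 5), error at position 4, error magnitude e = 7, c = [0, 3, 10, 2, 1].

Step 1: column multipliers v_i = (∏_{j≠i}(α_i − α_j))^{−1} mod 13.
  i = 1 (α = 4): (4−10)(4−11)(4−8)(4−6) = (−6)·(−7)·(−4)·(−2) = 336 ≡ 11, so v_1 = 11^{−1} = 6 (mod 13).
  i = 2 (α = 10): (10−4)(10−11)(10−8)(10−6) = 6·(−1)·2·4 = −48 ≡ 4, so v_2 = 4^{−1} = 10 (mod 13).
  i = 3 (α = 11): (11−4)(11−10)(11−8)(11−6) = 7·1·3·5 = 105 ≡ 1, so v_3 = 1^{−1} = 1 (mod 13).
  i = 4 (α = 8): (8−4)(8−10)(8−11)(8−6) = 4·(−2)·(−3)·2 = 48 ≡ 9, so v_4 = 9^{−1} = 3 (mod 13).
  i = 5 (α = 6): (6−4)(6−10)(6−11)(6−8) = 2·(−4)·(−5)·(−2) = −80 ≡ 11, so v_5 = 11^{−1} = 6 (mod 13).
  v = [6, 10, 1, 3, 6].
Step 2: syndromes of r = [0, 3, 10, 9, 1] (all sums mod 13).
  S_0 = Σ v_i r_i = 6·0 + 10·3 + 1·10 + 3·9 + 6·1 = 73 ≡ 8.
  S_1 = Σ v_i α_i r_i = 6·4·0 + 10·10·3 + 1·11·10 + 3·8·9 + 6·6·1 = 662 ≡ 12.
  α_i^2 mod 13 = [3, 9, 4, 12, 10].
  S_2 = Σ v_i α_i^2 r_i = 6·3·0 + 10·9·3 + 1·4·10 + 3·12·9 + 6·10·1 = 694 ≡ 5.
  S = (8, 12, 5) ≠ 0, so r is not a codeword (an error is present).
Step 3: locate the error. For a single error e at position i, S_ℓ = v_i·e·α_i^ℓ, so α_err = S_1/S_0.
  S_0^{−1} = 8^{−1} = 5 (mod 13), so α_err = 12·5 = 60 ≡ 8 = α_4. Error position i = 4.
  Consistency check: S_2/S_1 = 5·12 = 60 ≡ 8 = α_err ✓ (single-error assumption holds).
Step 4: error magnitude e = S_0/v_4 = S_0·∏_{j≠4}(α_4 − α_j) = 8·9 = 72 ≡ 7 (mod 13).
Step 5: correct position 4: c_4 = r_4 − e = 9 − 7 ≡ 2 (mod 13). Hence c = [0, 3, 10, 2, 1].
  Check: interpolating c through the α_i gives m(x) = 11 + 7·x (degree < 2) with m(α_i) = c_i for every i, so c is indeed a codeword.
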